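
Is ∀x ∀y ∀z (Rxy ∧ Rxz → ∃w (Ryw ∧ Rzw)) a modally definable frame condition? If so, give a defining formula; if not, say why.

Yes — defined by ◇□r → □◇r

This is a Sahlqvist condition; the .2 axiom ◇□r → □◇r defines it.
Suppose ◇□r→□◇r is valid. Take Rxy, Rxz and set V(r)={w : Ryw}. Then □r at y so ◇□r at x, so □◇r at x, so ◇r at z, giving w with Rzw and Ryw.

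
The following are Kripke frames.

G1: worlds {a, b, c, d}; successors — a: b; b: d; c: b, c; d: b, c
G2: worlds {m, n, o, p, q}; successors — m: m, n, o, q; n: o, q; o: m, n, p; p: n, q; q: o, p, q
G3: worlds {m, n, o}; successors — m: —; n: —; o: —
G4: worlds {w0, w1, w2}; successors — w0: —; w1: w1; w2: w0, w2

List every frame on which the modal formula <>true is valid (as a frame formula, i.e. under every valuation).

G1, G2

Frame correspondent (Sahlqvist): forall x exists y Rxy — i.e. seriality.
G1: satisfies the condition.
G2: satisfies the condition.
G3: fails — world m has no successor.
G4: fails — world w0 has no successor.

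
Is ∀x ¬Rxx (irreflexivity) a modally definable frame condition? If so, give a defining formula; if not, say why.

Not modally definable

Any modally definable frame class is closed under surjective bounded morphisms.
The 3-cycle (worlds s,t,u with s→t→u→s) is irreflexive, and the map sending every world to a single reflexive point • is a surjective bounded morphism (forth: every edge maps to (•,•); back: every world has a successor). So any modal formula valid on the 3-cycle is also valid on the reflexive point, which is not irreflexive.
Hence irreflexivity is not modally definable.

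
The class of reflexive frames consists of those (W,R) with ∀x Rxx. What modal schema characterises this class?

This is reflexivity; the standard corresponding axiom is T: □q → q.
Suppose □q→q is valid. At any x set V(q)={w : Rxw}. Then □q holds at x, so q holds at x, i.e. Rxx.

□q → q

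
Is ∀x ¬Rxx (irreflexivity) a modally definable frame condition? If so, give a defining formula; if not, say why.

No — not modally definable

Any modally definable frame class is closed under surjective bounded morphisms.
The 4-cycle (worlds w0,w1,w2,w3 with w0→w1→w2→w3→w0) is irreflexive, and the map sending every world to a single reflexive point • is a surjective bounded morphism (forth: every edge maps to (•,•); back: every world has a successor). So any modal formula valid on the 4-cycle is also valid on the reflexive point, which is not irreflexive.
So no modal formula (or set of formulas) defines exactly the irreflexive frames.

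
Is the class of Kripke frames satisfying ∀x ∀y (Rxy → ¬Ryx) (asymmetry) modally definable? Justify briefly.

Not modally definable

Any modally definable frame class is closed under surjective bounded morphisms.
The 3-cycle (worlds w0,w1,w2 with w0→w1→w2→w0) is asymmetric. Mapping every world to a single reflexive point • is a surjective bounded morphism, and the reflexive point is not asymmetric (R•• but asymmetry requires ¬R••).
So the class is not modally definable.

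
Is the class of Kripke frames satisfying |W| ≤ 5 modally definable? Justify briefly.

If a class were modally definable it would be closed under disjoint unions (Goldblatt–Thomason).
Any modal formula valid on each of 6 disjoint one-world frames is valid on their disjoint union (validity is preserved under disjoint unions). Each one-world frame has |W|=1≤5, but the union has |W|=6.
So no modal formula (or set of formulas) defines exactly the |W|≤5 frames.

Not definable by any modal formula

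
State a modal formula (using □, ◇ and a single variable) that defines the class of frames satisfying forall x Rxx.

This is reflexivity; the standard corresponding axiom is T: □r → r.
Suppose □r→r is valid. At any x set V(r)={w : Rxw}. Then □r holds at x, so r holds at x, i.e. Rxx.

□r → r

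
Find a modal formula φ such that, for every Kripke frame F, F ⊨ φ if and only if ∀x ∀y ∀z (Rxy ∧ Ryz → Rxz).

□p → □□p

This is transitivity; the standard corresponding axiom is 4: □p → □□p.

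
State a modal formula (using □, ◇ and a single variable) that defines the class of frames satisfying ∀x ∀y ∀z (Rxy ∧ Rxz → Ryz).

A defining formula is ◇p → □◇p (the 5 axiom).
Suppose ◇p→□◇p is valid. Take Rxy, Rxz and set V(p)={y}. Then ◇p at x, so □◇p at x, so ◇p at z, so some w with Rzw has p; w=y, i.e. Rzy. By symmetry of the argument, Ryz.

◇p → □◇p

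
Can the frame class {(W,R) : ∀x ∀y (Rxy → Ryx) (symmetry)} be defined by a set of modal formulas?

Yes: it is symmetry, defined by the B schema r → □◇r.
Suppose r→□◇r is valid. Take Rxy and set V(r)={x}. Then r at x, so □◇r at x, so ◇r at y, so some z with Ryz has r; z=x, i.e. Ryx.

Definable; r → □◇r defines it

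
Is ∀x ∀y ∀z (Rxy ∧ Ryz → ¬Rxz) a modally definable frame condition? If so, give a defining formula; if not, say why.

If a class were modally definable it would be closed under surjective bounded morphisms (Goldblatt–Thomason).
The 5-cycle (worlds s,t,u,v,w with s→t→u→v→w→s) is intransitive. Mapping every world to a single reflexive point • is a surjective bounded morphism; the reflexive point is not intransitive (R••∧R•• but R••).
Hence intransitivity is not modally definable.

No — not modally definable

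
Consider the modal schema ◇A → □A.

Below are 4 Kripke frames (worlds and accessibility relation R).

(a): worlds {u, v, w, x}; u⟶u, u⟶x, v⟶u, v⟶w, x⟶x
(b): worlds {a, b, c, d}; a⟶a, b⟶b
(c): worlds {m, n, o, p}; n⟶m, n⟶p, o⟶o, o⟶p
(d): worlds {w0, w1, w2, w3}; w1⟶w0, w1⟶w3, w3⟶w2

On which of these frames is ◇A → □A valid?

This is the axiom for partial functionality; its first-order frame correspondent is ∀x ∀y ∀z (Rxy ∧ Rxz → y = z).
(a): fails — u sees both u and x.
(b): ✓.
(c): fails — n sees both m and p.
(d): fails — w1 sees both w0 and w3.

(b)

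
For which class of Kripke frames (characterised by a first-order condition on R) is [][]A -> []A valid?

This is the C4 axiom.
It corresponds to density: forall x forall y (Rxy -> exists z (Rxz & Rzy)).

Density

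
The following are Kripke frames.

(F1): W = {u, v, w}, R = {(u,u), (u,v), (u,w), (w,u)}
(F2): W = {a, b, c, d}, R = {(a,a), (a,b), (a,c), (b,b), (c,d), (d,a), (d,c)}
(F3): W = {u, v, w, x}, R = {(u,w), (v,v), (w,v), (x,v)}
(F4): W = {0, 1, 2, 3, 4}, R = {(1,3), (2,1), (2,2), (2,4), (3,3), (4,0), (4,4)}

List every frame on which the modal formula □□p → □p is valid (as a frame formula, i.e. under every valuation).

Frame correspondent (Sahlqvist): ∀x ∀y (Rxy → ∃z (Rxz ∧ Rzy)) — i.e. density.
(F1): ✓.
(F2): fails — Rcd but no z with Rcz and Rzd.
(F3): fails — Ruw but no z with Ruz and Rzw.
(F4): ✓.
Valid on: (F1), (F4).

(F1), (F4)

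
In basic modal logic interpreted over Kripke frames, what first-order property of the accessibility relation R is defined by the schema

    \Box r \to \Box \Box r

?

This schema is the 4 axiom.
Its frame correspondent is transitivity — \forall x \forall y \forall z (Rxy \wedge Ryz \to Rxz).

transitivity: \forall x \forall y \forall z (Rxy \wedge Ryz \to Rxz)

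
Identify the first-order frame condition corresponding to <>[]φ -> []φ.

The Euclidean property

Equivalently (dual form): ◇φ → □◇φ.
Suppose ◇φ→□◇φ is valid. Take Rxy, Rxz and set V(φ)={y}. Then ◇φ at x, so □◇φ at x, so ◇φ at z, so some w with Rzw has φ; w=y, i.e. Rzy. By symmetry of the argument, Ryz.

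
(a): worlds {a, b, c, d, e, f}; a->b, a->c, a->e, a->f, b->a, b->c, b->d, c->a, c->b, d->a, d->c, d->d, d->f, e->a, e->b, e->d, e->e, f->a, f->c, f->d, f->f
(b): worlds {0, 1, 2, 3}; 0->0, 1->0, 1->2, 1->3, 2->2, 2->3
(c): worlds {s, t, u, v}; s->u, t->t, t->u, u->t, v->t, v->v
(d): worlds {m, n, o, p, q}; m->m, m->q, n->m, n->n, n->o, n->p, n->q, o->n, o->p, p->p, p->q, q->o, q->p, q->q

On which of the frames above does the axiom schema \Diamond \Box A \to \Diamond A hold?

(a), (d)

This is the axiom for a generalized confluence (Geach) condition; its first-order frame correspondent is \forall x \forall y (xRy \to \exists w (yRw \wedge xRw)).
(a): holds.
(b): fails — 1R3 but no w with 3Rw and 1Rw.
(c): fails — sRu but no w with uRw and sRw.
(d): holds.
Valid on: (a), (d).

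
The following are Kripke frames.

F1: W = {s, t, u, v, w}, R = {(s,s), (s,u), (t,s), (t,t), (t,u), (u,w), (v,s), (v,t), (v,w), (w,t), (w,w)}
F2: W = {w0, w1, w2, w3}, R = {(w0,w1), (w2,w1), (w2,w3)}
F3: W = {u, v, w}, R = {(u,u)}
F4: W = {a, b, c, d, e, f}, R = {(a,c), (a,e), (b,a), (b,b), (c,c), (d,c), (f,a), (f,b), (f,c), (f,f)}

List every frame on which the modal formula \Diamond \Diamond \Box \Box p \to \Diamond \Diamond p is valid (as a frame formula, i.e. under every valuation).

F1, F2, F3

This is the axiom for a generalized confluence (Geach) condition; its first-order frame correspondent is \forall x \forall y (x R^2 y \to \exists w (y R^2 w \wedge x R^2 w)).
F1: condition met.
F2: condition met.
F3: condition met.
F4: fails — bR²e but no w with eR²w and bR²w.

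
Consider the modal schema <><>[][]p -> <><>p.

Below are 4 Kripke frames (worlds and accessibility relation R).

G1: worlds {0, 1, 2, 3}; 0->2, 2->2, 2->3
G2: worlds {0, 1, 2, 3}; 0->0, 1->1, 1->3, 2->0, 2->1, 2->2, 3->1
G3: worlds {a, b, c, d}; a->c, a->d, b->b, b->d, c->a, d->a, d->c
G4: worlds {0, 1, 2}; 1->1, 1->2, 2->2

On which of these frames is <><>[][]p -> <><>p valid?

G2, G3, G4

The schema corresponds to a generalized confluence (Geach) condition: forall x forall y (x R^2 y -> exists w (y R^2 w & x R^2 w)).
G1: fails — 0R²3 but no w with 3R²w and 0R²w.
G2: holds.
G3: holds.
G4: holds.
Valid on: G2, G3, G4.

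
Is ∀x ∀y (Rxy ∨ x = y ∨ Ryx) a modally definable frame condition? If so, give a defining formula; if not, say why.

Modal frame validity is preserved under disjoint unions.
Take 2 disjoint single-world reflexive frames: each is trivially connected, but their disjoint union has 2 worlds with no edge between distinct components, so it is not connected.
So the class is not modally definable.

No — not modally definable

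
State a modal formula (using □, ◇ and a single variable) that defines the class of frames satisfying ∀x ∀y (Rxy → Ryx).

p → □◇p

A defining formula is p → □◇p (the B axiom).
Suppose p→□◇p is valid. Take Rxy and set V(p)={x}. Then p at x, so □◇p at x, so ◇p at y, so some z with Ryz has p; z=x, i.e. Ryx.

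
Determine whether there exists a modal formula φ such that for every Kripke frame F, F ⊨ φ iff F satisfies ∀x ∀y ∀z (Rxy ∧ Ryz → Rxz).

Yes — defined by □q → □□q

This is a Sahlqvist condition; the 4 axiom □q → □□q defines it.
Suppose □q→□□q is valid. Take Rxy, Ryz and set V(q)={w : Rxw}. Then □q at x, so □□q at x, so □q at y, so q at z, i.e. Rxz.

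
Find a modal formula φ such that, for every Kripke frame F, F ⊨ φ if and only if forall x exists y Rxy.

A defining formula is □ψ → ◇ψ (the D axiom).
Suppose □ψ→◇ψ is valid. At any x set V(ψ)=W. Then □ψ at x, so ◇ψ at x, so x has a successor.

□ψ → ◇ψ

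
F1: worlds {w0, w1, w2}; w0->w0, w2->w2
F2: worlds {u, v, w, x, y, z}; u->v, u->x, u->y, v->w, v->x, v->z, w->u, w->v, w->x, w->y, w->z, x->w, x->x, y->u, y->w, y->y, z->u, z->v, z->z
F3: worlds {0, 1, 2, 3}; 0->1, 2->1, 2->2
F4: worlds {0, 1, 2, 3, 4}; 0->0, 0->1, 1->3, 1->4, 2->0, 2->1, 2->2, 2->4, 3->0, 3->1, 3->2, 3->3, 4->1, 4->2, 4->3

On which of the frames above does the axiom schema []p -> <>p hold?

F2, F4

The schema corresponds to seriality: forall x exists y Rxy.
F1: fails — world w1 has no successor.
F2: condition met.
F3: fails — world 1 has no successor.
F4: condition met.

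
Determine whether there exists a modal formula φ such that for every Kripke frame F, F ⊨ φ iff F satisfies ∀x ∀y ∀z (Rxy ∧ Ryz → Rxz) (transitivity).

Yes, by □q → □□q

The condition is transitivity. A defining modal formula is □q → □□q.
Suppose □q→□□q is valid. Take Rxy, Ryz and set V(q)={w : Rxw}. Then □q at x, so □□q at x, so □q at y, so q at z, i.e. Rxz.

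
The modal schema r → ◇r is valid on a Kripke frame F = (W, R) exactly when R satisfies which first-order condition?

This is frame-equivalent to □r → r (substitute ¬r for r and contrapose).
Suppose □r→r is valid. At any x set V(r)={w : Rxw}. Then □r holds at x, so r holds at x, i.e. Rxx.

Reflexivity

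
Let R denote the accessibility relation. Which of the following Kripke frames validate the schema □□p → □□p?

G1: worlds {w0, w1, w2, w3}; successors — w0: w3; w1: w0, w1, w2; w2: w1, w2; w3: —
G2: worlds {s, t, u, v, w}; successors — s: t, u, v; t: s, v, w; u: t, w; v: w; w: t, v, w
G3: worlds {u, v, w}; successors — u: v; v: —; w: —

G1, G2, G3

The schema corresponds to a generalized confluence (Geach) condition: ∀x ∀z (xR²z → ∃w (xR²w ∧ z = w)).
G1: condition met.
G2: condition met.
G3: condition met.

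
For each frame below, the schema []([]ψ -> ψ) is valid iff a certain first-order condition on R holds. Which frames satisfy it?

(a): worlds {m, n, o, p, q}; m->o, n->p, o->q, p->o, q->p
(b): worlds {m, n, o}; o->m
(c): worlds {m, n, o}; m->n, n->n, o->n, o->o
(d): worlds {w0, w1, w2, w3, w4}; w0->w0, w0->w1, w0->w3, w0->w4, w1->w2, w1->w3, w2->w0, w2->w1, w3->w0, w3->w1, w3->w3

(c)

Frame correspondent (Sahlqvist): forall x forall y (Rxy -> Ryy) — i.e. shift-reflexivity.
(a): fails — Rpo but not Roo.
(b): fails — Rom but not Rmm.
(c): condition met.
(d): fails — Rw1w2 but not Rw2w2.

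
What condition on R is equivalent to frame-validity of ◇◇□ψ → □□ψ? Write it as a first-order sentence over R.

∀x ∀y ∀z ((xR²y ∧ xR²z) → ∃w (yRw ∧ z = w))

This is a Sahlqvist (Geach-type) schema ◇^2□^1ψ → □^2◇^0ψ.
Minimal-valuation argument: fix x; take any y with xR^2y and any z with xR^2z. Set V(ψ) to the set of worlds R-reachable from y in exactly 1 step. Then □^1ψ holds at y, so the antecedent holds at x; validity forces ◇^0ψ at z, giving a w with zR^0w and yR^1w.
First-order correspondent: ∀x ∀y ∀z ((xR²y ∧ xR²z) → ∃w (yRw ∧ z = w)).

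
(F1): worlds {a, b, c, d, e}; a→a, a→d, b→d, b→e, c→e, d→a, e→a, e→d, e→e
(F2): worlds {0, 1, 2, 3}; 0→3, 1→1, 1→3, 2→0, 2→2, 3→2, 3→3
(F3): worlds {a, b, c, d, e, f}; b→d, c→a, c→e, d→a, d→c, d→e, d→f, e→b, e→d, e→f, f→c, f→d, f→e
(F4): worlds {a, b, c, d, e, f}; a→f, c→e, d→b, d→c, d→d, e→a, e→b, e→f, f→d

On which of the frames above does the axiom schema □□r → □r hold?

(F1), (F2)

Frame correspondent (Sahlqvist): ∀x ∀y (Rxy → ∃z (Rxz ∧ Rzy)) — i.e. density.
(F1): ✓.
(F2): ✓.
(F3): fails — Reb but no z with Rez and Rzb.
(F4): fails — Reb but no z with Rez and Rzb.
Valid on: (F1), (F2).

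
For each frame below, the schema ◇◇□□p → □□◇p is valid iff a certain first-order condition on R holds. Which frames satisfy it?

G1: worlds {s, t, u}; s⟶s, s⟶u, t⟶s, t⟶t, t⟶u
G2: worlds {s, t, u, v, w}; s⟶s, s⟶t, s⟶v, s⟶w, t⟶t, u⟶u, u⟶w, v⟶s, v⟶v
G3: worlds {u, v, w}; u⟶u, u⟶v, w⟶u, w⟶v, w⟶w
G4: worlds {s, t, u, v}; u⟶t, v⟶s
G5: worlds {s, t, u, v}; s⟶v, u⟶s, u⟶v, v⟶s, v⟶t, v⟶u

This is the axiom for a generalized confluence (Geach) condition; its first-order frame correspondent is ∀x ∀y ∀z ((xR²y ∧ xR²z) → ∃w (yR²w ∧ zRw)).
G1: fails — sR²s, sR²u but no w with sR²w and uRw.
G2: fails — sR²s, sR²w but no w* with sR²w* and wRw*.
G3: fails — uR²u, uR²v but no t with uR²t and vRt.
G4: holds.
G5: fails — sR²s, sR²s but no w with sR²w and sRw.
Valid on: G4.

G4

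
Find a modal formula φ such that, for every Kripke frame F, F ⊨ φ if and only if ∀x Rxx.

□ψ → ψ

The condition is reflexivity. The T schema □ψ → ψ defines it.
Suppose □ψ→ψ is valid. At any x set V(ψ)={w : Rxw}. Then □ψ holds at x, so ψ holds at x, i.e. Rxx.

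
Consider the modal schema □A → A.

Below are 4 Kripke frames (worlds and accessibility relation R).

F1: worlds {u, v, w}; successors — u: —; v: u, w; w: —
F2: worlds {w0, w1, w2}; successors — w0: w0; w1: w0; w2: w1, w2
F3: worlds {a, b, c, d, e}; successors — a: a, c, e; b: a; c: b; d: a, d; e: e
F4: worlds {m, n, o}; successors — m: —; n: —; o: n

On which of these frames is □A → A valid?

Frame correspondent (Sahlqvist): ∀x Rxx — i.e. reflexivity.
F1: fails — world u does not see itself.
F2: fails — world w1 does not see itself.
F3: fails — world b does not see itself.
F4: fails — world m does not see itself.

none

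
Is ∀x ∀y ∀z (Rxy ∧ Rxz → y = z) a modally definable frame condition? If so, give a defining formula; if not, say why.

Yes, by ◇r → □r

Yes: it is partial functionality, defined by the CD schema ◇r → □r.
Suppose ◇r→□r is valid. Take Rxy, Rxz and set V(r)={y}. Then ◇r at x, so □r at x, so r at z, i.e. z=y.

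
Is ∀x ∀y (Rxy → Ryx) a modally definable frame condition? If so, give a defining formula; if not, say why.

Yes: it is symmetry, defined by the B schema q → □◇q.
Suppose q→□◇q is valid. Take Rxy and set V(q)={x}. Then q at x, so □◇q at x, so ◇q at y, so some z with Ryz has q; z=x, i.e. Ryx.

Yes, by q → □◇q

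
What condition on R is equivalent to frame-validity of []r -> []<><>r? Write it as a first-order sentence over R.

This is a Sahlqvist (Geach-type) schema ◇^0□^1r → □^1◇^2r.
Minimal-valuation argument: fix x; take any y with xR^0y and any z with xR^1z. Set V(r) to the set of worlds R-reachable from y in exactly 1 step. Then □^1r holds at y, so the antecedent holds at x; validity forces ◇^2r at z, giving a w with zR^2w and yR^1w.
First-order correspondent: forall x forall z (xRz -> exists w (xRw & z R^2 w)).

forall x forall z (xRz -> exists w (xRw & z R^2 w))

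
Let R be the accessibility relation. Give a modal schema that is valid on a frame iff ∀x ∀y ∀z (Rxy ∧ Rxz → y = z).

This is partial functionality; the standard corresponding axiom is CD: ◇p → □p.
Suppose ◇p→□p is valid. Take Rxy, Rxz and set V(p)={y}. Then ◇p at x, so □p at x, so p at z, i.e. z=y.

◇p → □p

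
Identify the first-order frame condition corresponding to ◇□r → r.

symmetry: ∀x ∀y (Rxy → Ryx)

This is a form of the B axiom.
It corresponds to symmetry: ∀x ∀y (Rxy → Ryx).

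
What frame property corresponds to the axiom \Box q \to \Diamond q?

Suppose □q→◇q is valid. At any x set V(q)=W. Then □q at x, so ◇q at x, so x has a successor.
Conversely, on a frame with seriality the schema holds at every world under every valuation.
Frame condition: \forall x \exists y Rxy.

Seriality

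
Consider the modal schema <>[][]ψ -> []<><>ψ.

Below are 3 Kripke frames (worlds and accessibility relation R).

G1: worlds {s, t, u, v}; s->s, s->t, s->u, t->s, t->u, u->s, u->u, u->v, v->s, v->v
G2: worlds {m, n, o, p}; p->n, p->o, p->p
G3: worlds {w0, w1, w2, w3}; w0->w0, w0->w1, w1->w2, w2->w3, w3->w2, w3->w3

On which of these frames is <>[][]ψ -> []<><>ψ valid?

Frame correspondent (Sahlqvist): forall x forall y forall z ((xRy & xRz) -> exists w (y R^2 w & z R^2 w)) — i.e. a generalized confluence (Geach) condition.
G1: satisfies the condition.
G2: fails — pRn, pRn but no w with nR²w and nR²w.
G3: fails — w0Rw0, w0Rw1 but no w with w0R²w and w1R²w.
Valid on: G1.

G1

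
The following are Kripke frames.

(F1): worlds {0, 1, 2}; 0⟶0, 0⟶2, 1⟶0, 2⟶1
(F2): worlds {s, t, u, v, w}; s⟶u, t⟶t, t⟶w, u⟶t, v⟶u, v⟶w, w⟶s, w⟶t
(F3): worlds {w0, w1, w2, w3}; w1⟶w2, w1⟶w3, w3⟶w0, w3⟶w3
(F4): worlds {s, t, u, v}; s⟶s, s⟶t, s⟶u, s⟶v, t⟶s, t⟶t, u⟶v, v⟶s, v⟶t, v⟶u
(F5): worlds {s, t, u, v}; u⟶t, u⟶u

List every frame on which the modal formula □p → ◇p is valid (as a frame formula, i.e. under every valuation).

Frame correspondent (Sahlqvist): ∀x ∃y Rxy — i.e. seriality.
(F1): holds.
(F2): holds.
(F3): fails — world w0 has no successor.
(F4): holds.
(F5): fails — world s has no successor.
Valid on: (F1), (F2), (F4).

(F1), (F2), (F4)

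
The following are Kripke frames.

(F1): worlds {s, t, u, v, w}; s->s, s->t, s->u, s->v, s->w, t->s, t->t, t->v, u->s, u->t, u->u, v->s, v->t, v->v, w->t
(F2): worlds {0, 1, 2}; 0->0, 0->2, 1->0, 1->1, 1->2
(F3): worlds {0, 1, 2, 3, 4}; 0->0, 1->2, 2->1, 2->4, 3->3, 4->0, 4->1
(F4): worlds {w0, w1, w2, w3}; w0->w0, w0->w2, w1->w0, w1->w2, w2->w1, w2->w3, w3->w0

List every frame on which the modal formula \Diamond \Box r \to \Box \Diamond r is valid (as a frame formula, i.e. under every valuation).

(F1)

The schema corresponds to convergence: \forall x \forall y \forall z (Rxy \wedge Rxz \to \exists w (Ryw \wedge Rzw)).
(F1): condition met.
(F2): fails — R00 and R02 but 0 and 2 have no common successor.
(F3): fails — R21 and R24 but 1 and 4 have no common successor.
(F4): fails — Rw0w2 and Rw0w0 but w2 and w0 have no common successor.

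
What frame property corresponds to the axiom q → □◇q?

Symmetry

Suppose q→□◇q is valid. Take Rxy and set V(q)={x}. Then q at x, so □◇q at x, so ◇q at y, so some z with Ryz has q; z=x, i.e. Ryx.
The converse is a direct semantic check.
Frame condition: ∀x ∀y (Rxy → Ryx).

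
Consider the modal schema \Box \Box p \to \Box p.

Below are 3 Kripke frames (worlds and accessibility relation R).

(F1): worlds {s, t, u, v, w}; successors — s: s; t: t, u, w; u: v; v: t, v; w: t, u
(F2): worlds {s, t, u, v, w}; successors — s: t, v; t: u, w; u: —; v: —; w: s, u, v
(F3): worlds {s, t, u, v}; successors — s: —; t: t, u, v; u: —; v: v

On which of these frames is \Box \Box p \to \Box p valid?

This is the axiom for density; its first-order frame correspondent is \forall x \forall y (Rxy \to \exists z (Rxz \wedge Rzy)).
(F1): condition met.
(F2): fails — Rwu but no z with Rwz and Rzu.
(F3): condition met.

(F1), (F3)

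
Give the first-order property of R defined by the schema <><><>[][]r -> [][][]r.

This is a Sahlqvist (Geach-type) schema ◇^3□^2r → □^3◇^0r.
First-order correspondent: forall x forall y forall z ((x R^3 y & x R^3 z) -> exists w (y R^2 w & z = w)).

forall x forall y forall z ((x R^3 y & x R^3 z) -> exists w (y R^2 w & z = w))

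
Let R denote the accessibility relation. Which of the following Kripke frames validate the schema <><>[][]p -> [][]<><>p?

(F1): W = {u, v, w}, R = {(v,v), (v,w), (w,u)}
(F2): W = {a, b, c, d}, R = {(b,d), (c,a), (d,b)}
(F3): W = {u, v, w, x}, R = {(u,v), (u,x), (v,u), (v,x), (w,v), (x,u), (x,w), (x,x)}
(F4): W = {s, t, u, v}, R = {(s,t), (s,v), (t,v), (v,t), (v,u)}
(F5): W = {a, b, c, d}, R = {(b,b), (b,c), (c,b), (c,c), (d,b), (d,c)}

(F2), (F3), (F5)

Frame correspondent (Sahlqvist): forall x forall y forall z ((x R^2 y & x R^2 z) -> exists w (y R^2 w & z R^2 w)) — i.e. a generalized confluence (Geach) condition.
(F1): fails — vR²u, vR²u but no t with uR²t and uR²t.
(F2): satisfies the condition.
(F3): satisfies the condition.
(F4): fails — sR²t, sR²u but no w with tR²w and uR²w.
(F5): satisfies the condition.
Valid on: (F2), (F3), (F5).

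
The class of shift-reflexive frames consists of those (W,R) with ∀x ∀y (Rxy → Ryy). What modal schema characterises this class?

□(□ψ → ψ)

A defining formula is □(□ψ → ψ) (the T□ axiom).
Suppose □(□ψ→ψ) is valid. Take Rxy and set V(ψ)={w : Ryw}. Then at y, □ψ holds; since □(□ψ→ψ) at x, □ψ→ψ at y, so ψ at y, i.e. Ryy.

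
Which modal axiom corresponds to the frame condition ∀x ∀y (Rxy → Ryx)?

q → □◇q

A defining formula is q → □◇q (the B axiom).
Suppose q→□◇q is valid. Take Rxy and set V(q)={x}. Then q at x, so □◇q at x, so ◇q at y, so some z with Ryz has q; z=x, i.e. Ryx.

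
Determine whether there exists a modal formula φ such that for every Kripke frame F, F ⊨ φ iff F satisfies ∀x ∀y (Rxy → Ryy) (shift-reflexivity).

This is a Sahlqvist condition; the T□ axiom □(□p → p) defines it.

Yes — defined by □(□p → p)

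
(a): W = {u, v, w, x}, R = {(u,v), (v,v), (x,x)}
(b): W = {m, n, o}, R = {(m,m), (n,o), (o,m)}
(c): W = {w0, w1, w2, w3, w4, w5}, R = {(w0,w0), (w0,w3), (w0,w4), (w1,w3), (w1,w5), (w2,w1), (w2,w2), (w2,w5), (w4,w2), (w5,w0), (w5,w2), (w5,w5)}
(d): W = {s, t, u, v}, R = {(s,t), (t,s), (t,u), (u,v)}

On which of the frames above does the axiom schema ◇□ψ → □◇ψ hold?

(a), (b)

This is the axiom for convergence; its first-order frame correspondent is ∀x ∀y ∀z (Rxy ∧ Rxz → ∃w (Ryw ∧ Rzw)).
(a): condition met.
(b): condition met.
(c): fails — Rw0w4 and Rw0w0 but w4 and w0 have no common successor.
(d): fails — Rtu and Rts but u and s have no common successor.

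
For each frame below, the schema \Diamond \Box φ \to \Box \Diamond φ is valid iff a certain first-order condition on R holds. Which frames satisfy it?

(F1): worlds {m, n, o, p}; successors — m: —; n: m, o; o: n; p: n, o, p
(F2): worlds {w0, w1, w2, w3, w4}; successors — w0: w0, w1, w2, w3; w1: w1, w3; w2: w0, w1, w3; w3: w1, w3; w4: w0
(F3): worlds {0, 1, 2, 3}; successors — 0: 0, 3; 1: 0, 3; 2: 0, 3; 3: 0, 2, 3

The schema corresponds to convergence: \forall x \forall y \forall z (Rxy \wedge Rxz \to \exists w (Ryw \wedge Rzw)).
(F1): fails — Rno and Rnm but o and m have no common successor.
(F2): ✓.
(F3): ✓.
Valid on: (F2), (F3).

(F2), (F3)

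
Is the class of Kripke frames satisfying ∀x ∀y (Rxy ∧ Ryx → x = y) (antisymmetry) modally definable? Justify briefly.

No — not modally definable

Any modally definable frame class is closed under surjective bounded morphisms.
The 6-cycle (worlds s,t,u,v,w,x with s→t→u→v→w→x→s) is antisymmetric. Sending even-indexed worlds to a and odd-indexed worlds to b is a surjective bounded morphism onto the two-world frame with a↔b, which is not antisymmetric.
So the class is not modally definable.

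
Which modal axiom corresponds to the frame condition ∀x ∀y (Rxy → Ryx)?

This is symmetry; the standard corresponding axiom is B: r → □◇r.
Suppose r→□◇r is valid. Take Rxy and set V(r)={x}. Then r at x, so □◇r at x, so ◇r at y, so some z with Ryz has r; z=x, i.e. Ryx.

r → □◇r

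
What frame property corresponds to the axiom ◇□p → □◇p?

convergence

Suppose ◇□p→□◇p is valid. Take Rxy, Rxz and set V(p)={w : Ryw}. Then □p at y so ◇□p at x, so □◇p at x, so ◇p at z, giving w with Rzw and Ryw.
The converse is a direct semantic check.
So the correspondent is convergence.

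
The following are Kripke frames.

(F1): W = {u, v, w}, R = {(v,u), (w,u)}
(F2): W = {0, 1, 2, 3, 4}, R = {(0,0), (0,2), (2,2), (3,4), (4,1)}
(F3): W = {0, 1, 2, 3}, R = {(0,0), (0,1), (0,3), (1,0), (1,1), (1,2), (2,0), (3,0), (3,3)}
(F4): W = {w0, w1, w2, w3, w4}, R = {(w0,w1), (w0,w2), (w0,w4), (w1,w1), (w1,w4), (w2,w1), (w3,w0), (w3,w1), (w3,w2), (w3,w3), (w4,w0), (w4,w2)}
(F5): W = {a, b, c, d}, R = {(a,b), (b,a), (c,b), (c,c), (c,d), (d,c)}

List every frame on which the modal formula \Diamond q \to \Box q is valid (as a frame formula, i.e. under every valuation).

This is the axiom for partial functionality; its first-order frame correspondent is \forall x \forall y \forall z (Rxy \wedge Rxz \to y = z).
(F1): holds.
(F2): fails — 0 sees both 0 and 2.
(F3): fails — 0 sees both 0 and 1.
(F4): fails — w0 sees both w1 and w2.
(F5): fails — c sees both b and c.

(F1)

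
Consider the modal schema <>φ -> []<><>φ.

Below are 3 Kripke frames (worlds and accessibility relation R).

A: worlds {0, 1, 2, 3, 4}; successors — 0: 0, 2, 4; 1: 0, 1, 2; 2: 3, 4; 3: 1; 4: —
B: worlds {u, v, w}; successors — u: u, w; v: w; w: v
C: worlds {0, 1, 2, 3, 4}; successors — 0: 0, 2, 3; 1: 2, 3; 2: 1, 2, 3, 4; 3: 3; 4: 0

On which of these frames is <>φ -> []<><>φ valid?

Frame correspondent (Sahlqvist): forall x forall y forall z ((xRy & xRz) -> exists w (y = w & z R^2 w)) — i.e. a generalized confluence (Geach) condition.
A: fails — 0R0, 0R2 but no w with 0=w and 2R²w.
B: fails — uRu, uRw but no t with u=t and wR²t.
C: fails — 0R0, 0R3 but no w with 0=w and 3R²w.

none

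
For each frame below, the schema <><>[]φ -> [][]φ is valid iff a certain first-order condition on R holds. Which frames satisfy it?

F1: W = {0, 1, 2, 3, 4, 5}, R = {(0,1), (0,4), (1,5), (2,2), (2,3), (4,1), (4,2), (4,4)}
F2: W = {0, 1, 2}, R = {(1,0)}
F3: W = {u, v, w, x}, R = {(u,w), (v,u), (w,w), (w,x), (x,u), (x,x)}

Frame correspondent (Sahlqvist): forall x forall y forall z ((x R^2 y & x R^2 z) -> exists w (yRw & z = w)) — i.e. a generalized confluence (Geach) condition.
F1: fails — 0R²1, 0R²1 but no w with 1Rw and 1=w.
F2: ✓.
F3: fails — uR²x, uR²w but no t with xRt and w=t.

F2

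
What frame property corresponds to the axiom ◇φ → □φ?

Suppose ◇φ→□φ is valid. Take Rxy, Rxz and set V(φ)={y}. Then ◇φ at x, so □φ at x, so φ at z, i.e. z=y.

partial functionality: ∀x ∀y ∀z (Rxy ∧ Rxz → y = z)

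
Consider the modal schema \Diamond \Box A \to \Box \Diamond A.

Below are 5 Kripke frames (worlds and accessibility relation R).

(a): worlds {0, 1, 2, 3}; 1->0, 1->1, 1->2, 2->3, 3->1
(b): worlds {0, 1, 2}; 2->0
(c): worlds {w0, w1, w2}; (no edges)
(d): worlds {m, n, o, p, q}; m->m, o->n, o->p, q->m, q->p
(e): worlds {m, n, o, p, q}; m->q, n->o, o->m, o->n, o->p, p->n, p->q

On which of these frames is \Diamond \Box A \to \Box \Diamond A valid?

Frame correspondent (Sahlqvist): \forall x \forall y \forall z (Rxy \wedge Rxz \to \exists w (Ryw \wedge Rzw)) — i.e. convergence.
(a): fails — R10 and R10 but 0 and 0 have no common successor.
(b): fails — R20 and R20 but 0 and 0 have no common successor.
(c): ✓.
(d): fails — Ron and Ron but n and n have no common successor.
(e): fails — Rmq and Rmq but q and q have no common successor.

(c)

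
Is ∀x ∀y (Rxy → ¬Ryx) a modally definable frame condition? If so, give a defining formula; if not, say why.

No

Any modally definable frame class is closed under surjective bounded morphisms.
The 4-cycle (worlds 0,1,2,3 with 0→1→2→3→0) is asymmetric. Mapping every world to a single reflexive point • is a surjective bounded morphism, and the reflexive point is not asymmetric (R•• but asymmetry requires ¬R••).
So the class is not modally definable.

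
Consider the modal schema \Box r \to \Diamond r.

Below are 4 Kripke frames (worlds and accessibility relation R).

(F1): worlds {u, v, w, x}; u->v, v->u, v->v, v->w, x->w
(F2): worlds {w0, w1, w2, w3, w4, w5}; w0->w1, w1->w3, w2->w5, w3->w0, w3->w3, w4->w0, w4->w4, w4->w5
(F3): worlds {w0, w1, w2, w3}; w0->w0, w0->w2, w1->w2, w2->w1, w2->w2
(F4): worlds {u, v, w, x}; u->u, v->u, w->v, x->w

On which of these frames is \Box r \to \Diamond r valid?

(F4)

This is the axiom for seriality; its first-order frame correspondent is \forall x \exists y Rxy.
(F1): fails — world w has no successor.
(F2): fails — world w5 has no successor.
(F3): fails — world w3 has no successor.
(F4): satisfies the condition.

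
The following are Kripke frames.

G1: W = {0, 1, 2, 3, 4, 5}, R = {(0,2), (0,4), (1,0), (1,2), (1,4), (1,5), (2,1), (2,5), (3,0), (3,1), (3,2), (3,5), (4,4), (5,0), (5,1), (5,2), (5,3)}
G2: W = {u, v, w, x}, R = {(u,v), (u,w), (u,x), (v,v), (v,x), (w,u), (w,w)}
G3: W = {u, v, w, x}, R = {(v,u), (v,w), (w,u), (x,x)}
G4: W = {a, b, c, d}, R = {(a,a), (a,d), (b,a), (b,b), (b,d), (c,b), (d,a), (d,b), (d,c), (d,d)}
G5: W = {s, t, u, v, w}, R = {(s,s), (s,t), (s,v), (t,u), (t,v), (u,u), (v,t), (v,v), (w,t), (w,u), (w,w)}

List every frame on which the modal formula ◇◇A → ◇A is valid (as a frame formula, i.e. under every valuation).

This is the axiom for transitivity; its first-order frame correspondent is ∀x ∀y ∀z (Rxy ∧ Ryz → Rxz).
G1: fails — R51 and R14 but not R54.
G2: fails — Ruw and Rwu but not Ruu.
G3: satisfies the condition.
G4: fails — Rcb and Rba but not Rca.
G5: fails — Rwt and Rtv but not Rwv.

G3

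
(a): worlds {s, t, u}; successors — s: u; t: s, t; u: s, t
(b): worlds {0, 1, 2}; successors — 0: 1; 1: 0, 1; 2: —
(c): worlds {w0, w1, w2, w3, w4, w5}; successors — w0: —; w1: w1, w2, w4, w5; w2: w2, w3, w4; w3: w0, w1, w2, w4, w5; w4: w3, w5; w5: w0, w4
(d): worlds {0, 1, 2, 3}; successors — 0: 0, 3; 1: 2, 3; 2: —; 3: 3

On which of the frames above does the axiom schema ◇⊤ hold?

This is the axiom for seriality; its first-order frame correspondent is ∀x ∃y Rxy.
(a): condition met.
(b): fails — world 2 has no successor.
(c): fails — world w0 has no successor.
(d): fails — world 2 has no successor.
Valid on: (a).

(a)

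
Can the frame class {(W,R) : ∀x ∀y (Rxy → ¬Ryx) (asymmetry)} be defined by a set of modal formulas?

Any modally definable frame class is closed under surjective bounded morphisms.
The 3-cycle (worlds s,t,u with s→t→u→s) is asymmetric. Mapping every world to a single reflexive point • is a surjective bounded morphism, and the reflexive point is not asymmetric (R•• but asymmetry requires ¬R••).
So the class is not modally definable.

Not modally definable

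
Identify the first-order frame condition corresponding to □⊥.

□⊥ is valid iff no world has any successor (otherwise □⊥ fails at any world with one).

emptiness of R: ∀x ∀y ¬Rxy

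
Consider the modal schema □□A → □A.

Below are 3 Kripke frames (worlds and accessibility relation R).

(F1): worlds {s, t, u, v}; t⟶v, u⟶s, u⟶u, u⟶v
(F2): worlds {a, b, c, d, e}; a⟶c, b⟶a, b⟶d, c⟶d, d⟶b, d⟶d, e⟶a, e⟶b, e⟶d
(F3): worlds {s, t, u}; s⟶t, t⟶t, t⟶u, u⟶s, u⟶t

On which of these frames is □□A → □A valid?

none

Frame correspondent (Sahlqvist): ∀x ∀y (Rxy → ∃z (Rxz ∧ Rzy)) — i.e. density.
(F1): fails — Rtv but no z with Rtz and Rzv.
(F2): fails — Rba but no z with Rbz and Rza.
(F3): fails — Rus but no z with Ruz and Rzs.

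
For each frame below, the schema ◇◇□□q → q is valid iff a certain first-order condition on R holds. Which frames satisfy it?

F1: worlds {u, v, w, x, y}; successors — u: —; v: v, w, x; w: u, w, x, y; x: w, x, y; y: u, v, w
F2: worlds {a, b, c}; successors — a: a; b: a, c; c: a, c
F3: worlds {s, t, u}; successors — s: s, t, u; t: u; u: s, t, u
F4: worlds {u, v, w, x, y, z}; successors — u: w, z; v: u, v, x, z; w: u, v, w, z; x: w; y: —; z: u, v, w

F3

This is the axiom for a generalized confluence (Geach) condition; its first-order frame correspondent is ∀x ∀y (xR²y → ∃w (yR²w ∧ x = w)).
F1: fails — vR²u but no t with uR²t and v=t.
F2: fails — bR²a but no w with aR²w and b=w.
F3: satisfies the condition.
F4: fails — xR²u but no t with uR²t and x=t.
Valid on: F3.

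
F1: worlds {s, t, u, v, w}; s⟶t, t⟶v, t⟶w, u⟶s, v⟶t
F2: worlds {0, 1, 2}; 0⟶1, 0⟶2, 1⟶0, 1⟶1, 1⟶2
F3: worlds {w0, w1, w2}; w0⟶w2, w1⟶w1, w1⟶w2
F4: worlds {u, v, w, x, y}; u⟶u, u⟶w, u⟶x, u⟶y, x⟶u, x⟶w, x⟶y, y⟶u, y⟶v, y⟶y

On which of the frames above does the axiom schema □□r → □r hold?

The schema corresponds to density: ∀x ∀y (Rxy → ∃z (Rxz ∧ Rzy)).
F1: fails — Rtv but no z with Rtz and Rzv.
F2: condition met.
F3: fails — Rw0w2 but no z with Rw0z and Rzw2.
F4: condition met.
Valid on: F2, F4.

F2, F4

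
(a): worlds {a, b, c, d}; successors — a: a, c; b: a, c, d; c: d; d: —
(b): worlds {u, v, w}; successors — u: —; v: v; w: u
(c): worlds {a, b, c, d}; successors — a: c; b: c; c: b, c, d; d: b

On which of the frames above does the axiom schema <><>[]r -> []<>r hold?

(b)

The schema corresponds to a generalized confluence (Geach) condition: forall x forall y forall z ((x R^2 y & xRz) -> exists w (yRw & zRw)).
(a): fails — aR²a, aRc but no w with aRw and cRw.
(b): satisfies the condition.
(c): fails — cR²b, cRd but no w with bRw and dRw.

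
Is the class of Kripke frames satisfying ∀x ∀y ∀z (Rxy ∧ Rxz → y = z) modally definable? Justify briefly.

This is a Sahlqvist condition; the CD axiom ◇q → □q defines it.
Suppose ◇q→□q is valid. Take Rxy, Rxz and set V(q)={y}. Then ◇q at x, so □q at x, so q at z, i.e. z=y.

Definable; ◇q → □q defines it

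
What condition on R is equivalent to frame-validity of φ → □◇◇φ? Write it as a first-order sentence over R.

∀x ∀z (xRz → ∃w (x = w ∧ zR²w))

This is a Sahlqvist (Geach-type) schema ◇^0□^0φ → □^1◇^2φ.
Minimal-valuation argument: fix x; take any y with xR^0y and any z with xR^1z. Set V(φ) to the set of worlds R-reachable from y in exactly 0 steps. Then □^0φ holds at y, so the antecedent holds at x; validity forces ◇^2φ at z, giving a w with zR^2w and yR^0w.
First-order correspondent: ∀x ∀z (xRz → ∃w (x = w ∧ zR²w)).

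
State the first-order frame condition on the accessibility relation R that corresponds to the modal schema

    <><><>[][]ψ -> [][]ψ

This is a Sahlqvist (Geach-type) schema ◇^3□^2ψ → □^2◇^0ψ.
Minimal-valuation argument: fix x; take any y with xR^3y and any z with xR^2z. Set V(ψ) to the set of worlds R-reachable from y in exactly 2 steps. Then □^2ψ holds at y, so the antecedent holds at x; validity forces ◇^0ψ at z, giving a w with zR^0w and yR^2w.
First-order correspondent: forall x forall y forall z ((x R^3 y & x R^2 z) -> exists w (y R^2 w & z = w)).

forall x forall y forall z ((x R^3 y & x R^2 z) -> exists w (y R^2 w & z = w))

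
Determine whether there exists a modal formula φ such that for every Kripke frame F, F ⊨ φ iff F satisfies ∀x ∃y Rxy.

Definable; □p → ◇p defines it

This is a Sahlqvist condition; the D axiom □p → ◇p defines it.
Suppose □p→◇p is valid. At any x set V(p)=W. Then □p at x, so ◇p at x, so x has a successor.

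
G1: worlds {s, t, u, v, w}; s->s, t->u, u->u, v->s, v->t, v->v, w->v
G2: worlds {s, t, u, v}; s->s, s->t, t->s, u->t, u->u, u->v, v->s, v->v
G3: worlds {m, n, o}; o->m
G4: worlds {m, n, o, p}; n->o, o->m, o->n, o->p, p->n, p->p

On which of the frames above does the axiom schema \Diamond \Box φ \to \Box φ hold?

The schema corresponds to the Euclidean property: \forall x \forall y \forall z (Rxy \wedge Rxz \to Ryz).
G1: fails — Rvt and Rvv but not Rtv.
G2: fails — Rst and Rst but not Rtt.
G3: fails — Rom and Rom but not Rmm.
G4: fails — Rno and Rno but not Roo.
Valid on no frame.

none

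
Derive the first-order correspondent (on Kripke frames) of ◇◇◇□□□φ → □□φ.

∀x ∀y ∀z ((xR³y ∧ xR²z) → ∃w (yR³w ∧ z = w))

This is a Sahlqvist (Geach-type) schema ◇^3□^3φ → □^2◇^0φ.
Minimal-valuation argument: fix x; take any y with xR^3y and any z with xR^2z. Set V(φ) to the set of worlds R-reachable from y in exactly 3 steps. Then □^3φ holds at y, so the antecedent holds at x; validity forces ◇^0φ at z, giving a w with zR^0w and yR^3w.
First-order correspondent: ∀x ∀y ∀z ((xR³y ∧ xR²z) → ∃w (yR³w ∧ z = w)).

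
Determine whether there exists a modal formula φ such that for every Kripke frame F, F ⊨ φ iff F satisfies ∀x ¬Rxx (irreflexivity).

Modal frame validity is preserved under surjective bounded morphisms.
The 2-cycle (worlds s,t with s→t→s) is irreflexive, and the map sending every world to a single reflexive point • is a surjective bounded morphism (forth: every edge maps to (•,•); back: every world has a successor). So any modal formula valid on the 2-cycle is also valid on the reflexive point, which is not irreflexive.
So no modal formula (or set of formulas) defines exactly the irreflexive frames.

Not definable by any modal formula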